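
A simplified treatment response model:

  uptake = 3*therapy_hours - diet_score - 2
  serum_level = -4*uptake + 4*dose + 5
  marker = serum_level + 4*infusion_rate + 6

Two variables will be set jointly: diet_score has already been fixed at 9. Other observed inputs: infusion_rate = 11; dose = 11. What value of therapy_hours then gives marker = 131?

therapy_hours = 1

With diet_score held at 9:
Substituting into the uptake equation gives uptake = 3*therapy_hours - 11.
Substituting into the serum_level equation gives serum_level = -12*therapy_hours + 93.
Substituting into the marker equation gives marker = -12*therapy_hours + 143.
Solve -12*therapy_hours + 143 = 131: therapy_hours = (131 - 143) / -12 = 1.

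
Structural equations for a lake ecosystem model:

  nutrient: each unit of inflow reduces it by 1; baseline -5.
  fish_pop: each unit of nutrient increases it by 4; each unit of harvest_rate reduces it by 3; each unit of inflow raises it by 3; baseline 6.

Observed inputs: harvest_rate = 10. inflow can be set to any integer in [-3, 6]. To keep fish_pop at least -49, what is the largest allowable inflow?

inflow = 5

Substituting into the fish_pop equation gives fish_pop = -inflow - 44.
Require -inflow - 44 ≥ -49, so inflow ≤ 5.
The largest integer in [-3, 6] satisfying this is 5.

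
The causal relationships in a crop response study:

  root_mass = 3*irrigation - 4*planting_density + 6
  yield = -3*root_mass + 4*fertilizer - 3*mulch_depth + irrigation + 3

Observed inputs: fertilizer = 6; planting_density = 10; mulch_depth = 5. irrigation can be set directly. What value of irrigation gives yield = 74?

Substituting into the root_mass equation gives root_mass = 3*irrigation - 34.
Substituting into the yield equation gives yield = -8*irrigation + 114.
Solve -8*irrigation + 114 = 74: irrigation = (74 - 114) / -8 = 5.

irrigation = 5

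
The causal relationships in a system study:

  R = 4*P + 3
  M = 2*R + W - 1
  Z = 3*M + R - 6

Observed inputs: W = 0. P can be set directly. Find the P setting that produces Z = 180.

P = 6

Substituting into the M equation gives M = 8*P + 5.
Substituting into the Z equation gives Z = 28*P + 12.
Solve 28*P + 12 = 180: P = (180 - 12) / 28 = 6.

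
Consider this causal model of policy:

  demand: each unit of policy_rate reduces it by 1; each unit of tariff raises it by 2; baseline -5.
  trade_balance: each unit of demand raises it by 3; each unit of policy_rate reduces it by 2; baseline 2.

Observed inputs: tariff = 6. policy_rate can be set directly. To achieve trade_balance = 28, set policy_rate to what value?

Substituting into the demand equation gives demand = -policy_rate + 7.
Substituting into the trade_balance equation gives trade_balance = -5*policy_rate + 23.
Solve -5*policy_rate + 23 = 28: policy_rate = (28 - 23) / -5 = -1.

policy_rate = -1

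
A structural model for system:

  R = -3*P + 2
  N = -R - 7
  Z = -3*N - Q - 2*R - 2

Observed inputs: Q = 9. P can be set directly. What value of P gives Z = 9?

Substituting into the N equation gives N = 3*P - 9.
So Z = -3*P + 12.
Solve -3*P + 12 = 9: P = (9 - 12) / -3 = 1.

P = 1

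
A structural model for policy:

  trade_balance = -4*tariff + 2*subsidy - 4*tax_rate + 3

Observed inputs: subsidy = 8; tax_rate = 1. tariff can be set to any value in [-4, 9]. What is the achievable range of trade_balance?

-21 to 31

Substituting into the trade_balance equation gives trade_balance = -4*tariff + 15.
Linear in tariff, so extremes are at the endpoints: tariff = -4 gives trade_balance = 31; tariff = 9 gives trade_balance = -21.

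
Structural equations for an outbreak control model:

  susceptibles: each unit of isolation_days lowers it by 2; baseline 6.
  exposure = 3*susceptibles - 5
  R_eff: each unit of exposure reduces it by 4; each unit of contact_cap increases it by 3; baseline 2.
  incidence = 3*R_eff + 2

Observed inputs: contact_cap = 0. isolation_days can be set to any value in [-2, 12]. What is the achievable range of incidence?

Substituting into the exposure equation gives exposure = -6*isolation_days + 13.
R_eff becomes 24*isolation_days - 50.
This gives incidence = 72*isolation_days - 148.
Linear in isolation_days, so extremes are at the endpoints: isolation_days = -2 gives incidence = -292; isolation_days = 12 gives incidence = 716.

-292 to 716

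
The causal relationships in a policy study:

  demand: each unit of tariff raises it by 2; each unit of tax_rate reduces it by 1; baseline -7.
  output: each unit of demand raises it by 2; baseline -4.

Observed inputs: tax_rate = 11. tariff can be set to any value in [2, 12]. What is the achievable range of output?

Substituting into the demand equation gives demand = 2*tariff - 18.
Substituting into the output equation gives output = 4*tariff - 40.
Linear in tariff, so extremes are at the endpoints: tariff = 2 gives output = -32; tariff = 12 gives output = 8.

-32 to 8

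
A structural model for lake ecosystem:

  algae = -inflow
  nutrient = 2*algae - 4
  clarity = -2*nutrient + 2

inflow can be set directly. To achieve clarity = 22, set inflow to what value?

Substituting into the nutrient equation gives nutrient = -2*inflow - 4.
clarity becomes 4*inflow + 10.
Solve 4*inflow + 10 = 22: inflow = (22 - 10) / 4 = 3.

inflow = 3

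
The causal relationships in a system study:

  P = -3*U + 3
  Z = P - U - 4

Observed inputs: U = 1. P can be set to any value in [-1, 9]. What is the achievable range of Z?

Intervening on P fixes its value directly, overriding its dependence on U.
Substituting into the Z equation gives Z = P - 5.
Linear in P, so extremes are at the endpoints: P = -1 gives Z = -6; P = 9 gives Z = 4.

-6 to 4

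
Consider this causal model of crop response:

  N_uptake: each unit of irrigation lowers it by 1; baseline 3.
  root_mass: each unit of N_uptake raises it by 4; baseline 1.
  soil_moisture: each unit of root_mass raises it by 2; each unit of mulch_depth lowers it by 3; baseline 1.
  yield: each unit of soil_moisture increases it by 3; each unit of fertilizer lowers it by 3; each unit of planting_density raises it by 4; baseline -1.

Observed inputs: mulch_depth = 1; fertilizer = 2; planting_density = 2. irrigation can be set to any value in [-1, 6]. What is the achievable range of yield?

Substituting into the root_mass equation gives root_mass = -4*irrigation + 13.
Substituting into the soil_moisture equation gives soil_moisture = -8*irrigation + 24.
So yield = -24*irrigation + 73.
Linear in irrigation, so extremes are at the endpoints: irrigation = -1 gives yield = 97; irrigation = 6 gives yield = -71.

-71 to 97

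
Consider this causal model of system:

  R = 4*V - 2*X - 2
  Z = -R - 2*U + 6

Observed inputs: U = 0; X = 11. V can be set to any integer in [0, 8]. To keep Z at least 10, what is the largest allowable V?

Substituting into the R equation gives R = 4*V - 24.
This gives Z = -4*V + 30.
Require -4*V + 30 ≥ 10, so V ≤ 5.
The largest integer in [0, 8] satisfying this is 5.

V = 5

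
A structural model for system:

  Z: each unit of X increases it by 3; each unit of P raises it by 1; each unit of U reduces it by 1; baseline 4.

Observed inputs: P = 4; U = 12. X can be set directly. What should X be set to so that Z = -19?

X = -5

Substituting into the Z equation gives Z = 3*X - 4.
Solve 3*X - 4 = -19: X = (-19 + 4) / 3 = -5.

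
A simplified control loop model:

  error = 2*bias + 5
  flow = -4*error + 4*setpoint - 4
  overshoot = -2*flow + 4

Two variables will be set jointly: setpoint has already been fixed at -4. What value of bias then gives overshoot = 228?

bias = 9

With setpoint held at -4:
Substituting into the flow equation gives flow = -8*bias - 40.
Substituting into the overshoot equation gives overshoot = 16*bias + 84.
Solve 16*bias + 84 = 228: bias = (228 - 84) / 16 = 9.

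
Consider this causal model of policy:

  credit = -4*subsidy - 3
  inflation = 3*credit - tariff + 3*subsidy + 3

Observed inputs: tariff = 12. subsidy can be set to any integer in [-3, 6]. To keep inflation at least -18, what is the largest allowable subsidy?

Substituting into the inflation equation gives inflation = -9*subsidy - 18.
Require -9*subsidy - 18 ≥ -18, so subsidy ≤ 0.
The largest integer in [-3, 6] satisfying this is 0.

subsidy = 0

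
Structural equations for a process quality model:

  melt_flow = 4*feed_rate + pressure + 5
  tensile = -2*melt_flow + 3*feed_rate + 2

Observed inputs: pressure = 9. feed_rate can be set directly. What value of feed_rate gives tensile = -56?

Substituting into the melt_flow equation gives melt_flow = 4*feed_rate + 14.
tensile becomes -5*feed_rate - 26.
Solve -5*feed_rate - 26 = -56: feed_rate = (-56 + 26) / -5 = 6.

feed_rate = 6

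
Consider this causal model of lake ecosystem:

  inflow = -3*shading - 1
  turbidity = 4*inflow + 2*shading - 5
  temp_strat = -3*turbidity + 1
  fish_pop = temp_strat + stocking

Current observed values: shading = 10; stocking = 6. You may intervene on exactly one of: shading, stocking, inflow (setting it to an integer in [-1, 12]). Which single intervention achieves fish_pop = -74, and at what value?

set inflow = 3

Intervening on shading: fish_pop = 30*shading + 34. Reaching -74 requires shading = -18/5, not an integer.
Intervening on stocking: fish_pop = stocking + 328. Reaching -74 requires stocking = -402, outside [-1, 12].
Intervening on inflow: with other inputs at their observed values, fish_pop = -12*inflow - 38. Solving for -74 gives inflow = 3, within [-1, 12].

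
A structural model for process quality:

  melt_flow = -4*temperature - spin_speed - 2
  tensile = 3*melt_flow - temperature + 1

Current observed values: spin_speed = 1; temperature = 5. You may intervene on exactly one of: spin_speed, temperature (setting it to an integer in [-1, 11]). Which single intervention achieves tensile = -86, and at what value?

set temperature = 6

Intervening on spin_speed: tensile = -3*spin_speed - 70. Reaching -86 requires spin_speed = 16/3, not an integer.
Intervening on temperature: with other inputs at their observed values, tensile = -13*temperature - 8. Solving for -86 gives temperature = 6, within [-1, 11].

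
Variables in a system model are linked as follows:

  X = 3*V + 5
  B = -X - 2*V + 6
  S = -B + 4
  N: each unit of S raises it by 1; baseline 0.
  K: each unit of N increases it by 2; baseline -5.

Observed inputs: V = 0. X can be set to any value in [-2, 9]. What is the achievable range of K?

-13 to 9

Intervening on X fixes its value directly, overriding its dependence on V.
Substituting into the B equation gives B = -X + 6.
Substituting into the S equation gives S = X - 2.
So N = X - 2.
This gives K = 2*X - 9.
Linear in X, so extremes are at the endpoints: X = -2 gives K = -13; X = 9 gives K = 9.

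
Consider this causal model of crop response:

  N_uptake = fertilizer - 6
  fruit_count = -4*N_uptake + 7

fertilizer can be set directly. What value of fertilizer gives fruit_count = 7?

fertilizer = 6

Substituting into the fruit_count equation gives fruit_count = -4*fertilizer + 31.
Solve -4*fertilizer + 31 = 7: fertilizer = (7 - 31) / -4 = 6.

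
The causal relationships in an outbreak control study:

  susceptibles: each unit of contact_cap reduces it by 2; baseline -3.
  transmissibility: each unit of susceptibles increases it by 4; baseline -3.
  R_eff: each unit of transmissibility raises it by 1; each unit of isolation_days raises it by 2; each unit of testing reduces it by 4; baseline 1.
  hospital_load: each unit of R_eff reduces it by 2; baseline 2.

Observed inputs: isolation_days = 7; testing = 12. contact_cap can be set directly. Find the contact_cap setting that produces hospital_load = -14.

contact_cap = -7

Substituting into the transmissibility equation gives transmissibility = -8*contact_cap - 15.
Substituting into the R_eff equation gives R_eff = -8*contact_cap - 48.
This gives hospital_load = 16*contact_cap + 98.
Solve 16*contact_cap + 98 = -14: contact_cap = (-14 - 98) / 16 = -7.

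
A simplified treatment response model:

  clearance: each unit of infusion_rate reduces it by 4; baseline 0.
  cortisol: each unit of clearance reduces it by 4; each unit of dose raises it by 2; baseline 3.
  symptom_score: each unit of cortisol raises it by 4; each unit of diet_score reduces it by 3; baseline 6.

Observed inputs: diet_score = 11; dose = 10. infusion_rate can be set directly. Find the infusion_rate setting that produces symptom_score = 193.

infusion_rate = 2

Substituting into the cortisol equation gives cortisol = 16*infusion_rate + 23.
Substituting into the symptom_score equation gives symptom_score = 64*infusion_rate + 65.
Solve 64*infusion_rate + 65 = 193: infusion_rate = (193 - 65) / 64 = 2.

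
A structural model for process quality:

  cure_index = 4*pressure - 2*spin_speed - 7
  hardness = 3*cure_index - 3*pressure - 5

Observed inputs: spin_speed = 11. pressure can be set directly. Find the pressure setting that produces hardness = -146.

pressure = -6

Substituting into the cure_index equation gives cure_index = 4*pressure - 29.
hardness becomes 9*pressure - 92.
Solve 9*pressure - 92 = -146: pressure = (-146 + 92) / 9 = -6.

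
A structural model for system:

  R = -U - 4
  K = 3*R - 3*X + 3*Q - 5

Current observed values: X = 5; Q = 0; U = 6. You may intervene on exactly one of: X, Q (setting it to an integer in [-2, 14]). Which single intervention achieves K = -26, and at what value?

Intervening on X: K = -3*X - 35. Reaching -26 requires X = -3, outside [-2, 14].
Intervening on Q: with other inputs at their observed values, K = 3*Q - 50. Solving for -26 gives Q = 8, within [-2, 14].

set Q = 8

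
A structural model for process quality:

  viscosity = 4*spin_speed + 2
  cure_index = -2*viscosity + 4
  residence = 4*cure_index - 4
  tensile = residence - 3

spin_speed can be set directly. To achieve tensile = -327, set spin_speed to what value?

Substituting into the cure_index equation gives cure_index = -8*spin_speed.
This gives residence = -32*spin_speed - 4.
Substituting into the tensile equation gives tensile = -32*spin_speed - 7.
Solve -32*spin_speed - 7 = -327: spin_speed = (-327 + 7) / -32 = 10.

spin_speed = 10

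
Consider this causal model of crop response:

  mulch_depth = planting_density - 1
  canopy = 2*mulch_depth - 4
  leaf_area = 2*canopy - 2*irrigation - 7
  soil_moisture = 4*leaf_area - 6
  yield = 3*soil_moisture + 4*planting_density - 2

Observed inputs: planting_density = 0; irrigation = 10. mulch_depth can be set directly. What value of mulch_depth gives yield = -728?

Intervening on mulch_depth fixes its value directly, overriding its dependence on planting_density.
Substituting into the leaf_area equation gives leaf_area = 4*mulch_depth - 35.
So soil_moisture = 16*mulch_depth - 146.
This gives yield = 48*mulch_depth - 440.
Solve 48*mulch_depth - 440 = -728: mulch_depth = (-728 + 440) / 48 = -6.

mulch_depth = -6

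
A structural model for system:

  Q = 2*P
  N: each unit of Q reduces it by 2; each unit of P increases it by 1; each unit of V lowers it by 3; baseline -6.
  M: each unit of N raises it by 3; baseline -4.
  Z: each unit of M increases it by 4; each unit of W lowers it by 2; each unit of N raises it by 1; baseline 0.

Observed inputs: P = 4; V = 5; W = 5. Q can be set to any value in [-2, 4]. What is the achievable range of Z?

-351 to -195

Intervening on Q fixes its value directly, overriding its dependence on P.
Substituting into the N equation gives N = -2*Q - 17.
This gives M = -6*Q - 55.
This gives Z = -26*Q - 247.
Linear in Q, so extremes are at the endpoints: Q = -2 gives Z = -195; Q = 4 gives Z = -351.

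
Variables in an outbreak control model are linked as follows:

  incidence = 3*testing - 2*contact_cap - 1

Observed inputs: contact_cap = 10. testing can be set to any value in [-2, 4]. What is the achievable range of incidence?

-27 to -9

Substituting into the incidence equation gives incidence = 3*testing - 21.
Linear in testing, so extremes are at the endpoints: testing = -2 gives incidence = -27; testing = 4 gives incidence = -9.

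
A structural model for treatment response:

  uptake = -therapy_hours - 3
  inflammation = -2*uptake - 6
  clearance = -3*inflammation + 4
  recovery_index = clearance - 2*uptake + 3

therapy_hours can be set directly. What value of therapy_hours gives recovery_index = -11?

therapy_hours = 6

Substituting into the inflammation equation gives inflammation = 2*therapy_hours.
Substituting into the clearance equation gives clearance = -6*therapy_hours + 4.
Substituting into the recovery_index equation gives recovery_index = -4*therapy_hours + 13.
Solve -4*therapy_hours + 13 = -11: therapy_hours = (-11 - 13) / -4 = 6.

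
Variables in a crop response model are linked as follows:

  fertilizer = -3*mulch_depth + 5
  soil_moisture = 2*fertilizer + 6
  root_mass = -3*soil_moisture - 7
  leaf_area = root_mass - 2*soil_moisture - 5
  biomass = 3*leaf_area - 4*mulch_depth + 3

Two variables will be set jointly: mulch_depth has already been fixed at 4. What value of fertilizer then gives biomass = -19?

fertilizer = -4

With mulch_depth held at 4:
Intervening on fertilizer fixes its value directly, overriding its dependence on mulch_depth.
Substituting into the root_mass equation gives root_mass = -6*fertilizer - 25.
Substituting into the leaf_area equation gives leaf_area = -10*fertilizer - 42.
Substituting into the biomass equation gives biomass = -30*fertilizer - 139.
Solve -30*fertilizer - 139 = -19: fertilizer = (-19 + 139) / -30 = -4.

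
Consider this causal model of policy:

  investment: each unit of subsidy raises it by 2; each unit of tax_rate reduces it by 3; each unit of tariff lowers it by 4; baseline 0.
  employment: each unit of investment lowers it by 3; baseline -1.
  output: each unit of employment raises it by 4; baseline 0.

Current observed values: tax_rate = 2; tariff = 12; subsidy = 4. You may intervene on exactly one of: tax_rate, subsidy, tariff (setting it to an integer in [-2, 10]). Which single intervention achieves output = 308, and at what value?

set tariff = 7

Intervening on tax_rate: output = 36*tax_rate + 476. Reaching 308 requires tax_rate = -14/3, not an integer.
Intervening on subsidy: output = -24*subsidy + 644. Reaching 308 requires subsidy = 14, outside [-2, 10].
Intervening on tariff: with other inputs at their observed values, output = 48*tariff - 28. Solving for 308 gives tariff = 7, within [-2, 10].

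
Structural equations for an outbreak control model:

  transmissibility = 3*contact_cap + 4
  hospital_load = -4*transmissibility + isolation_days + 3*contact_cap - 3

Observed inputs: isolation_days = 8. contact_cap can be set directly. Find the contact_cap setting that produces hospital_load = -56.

contact_cap = 5

Substituting into the hospital_load equation gives hospital_load = -9*contact_cap - 11.
Solve -9*contact_cap - 11 = -56: contact_cap = (-56 + 11) / -9 = 5.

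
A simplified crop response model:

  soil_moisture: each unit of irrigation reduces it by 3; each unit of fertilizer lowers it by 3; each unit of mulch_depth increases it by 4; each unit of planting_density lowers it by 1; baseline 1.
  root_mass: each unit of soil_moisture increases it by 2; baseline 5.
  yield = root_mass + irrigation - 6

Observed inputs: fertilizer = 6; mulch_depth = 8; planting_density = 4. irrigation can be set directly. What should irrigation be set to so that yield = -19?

irrigation = 8

Substituting into the soil_moisture equation gives soil_moisture = -3*irrigation + 11.
This gives root_mass = -6*irrigation + 27.
yield becomes -5*irrigation + 21.
Solve -5*irrigation + 21 = -19: irrigation = (-19 - 21) / -5 = 8.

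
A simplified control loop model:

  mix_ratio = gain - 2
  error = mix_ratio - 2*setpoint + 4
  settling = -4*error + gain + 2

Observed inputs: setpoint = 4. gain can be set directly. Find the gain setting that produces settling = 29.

Substituting into the error equation gives error = gain - 6.
Substituting into the settling equation gives settling = -3*gain + 26.
Solve -3*gain + 26 = 29: gain = (29 - 26) / -3 = -1.

gain = -1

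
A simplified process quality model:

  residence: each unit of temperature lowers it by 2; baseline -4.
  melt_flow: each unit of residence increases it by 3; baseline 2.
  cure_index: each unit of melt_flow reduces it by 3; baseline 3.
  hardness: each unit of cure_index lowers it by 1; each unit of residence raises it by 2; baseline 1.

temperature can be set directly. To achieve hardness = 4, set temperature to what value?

Substituting into the melt_flow equation gives melt_flow = -6*temperature - 10.
Substituting into the cure_index equation gives cure_index = 18*temperature + 33.
Substituting into the hardness equation gives hardness = -22*temperature - 40.
Solve -22*temperature - 40 = 4: temperature = (4 + 40) / -22 = -2.

temperature = -2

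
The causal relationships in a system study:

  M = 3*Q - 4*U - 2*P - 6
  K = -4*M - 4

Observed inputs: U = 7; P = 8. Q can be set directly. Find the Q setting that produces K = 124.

Q = 6

Substituting into the M equation gives M = 3*Q - 50.
Substituting into the K equation gives K = -12*Q + 196.
Solve -12*Q + 196 = 124: Q = (124 - 196) / -12 = 6.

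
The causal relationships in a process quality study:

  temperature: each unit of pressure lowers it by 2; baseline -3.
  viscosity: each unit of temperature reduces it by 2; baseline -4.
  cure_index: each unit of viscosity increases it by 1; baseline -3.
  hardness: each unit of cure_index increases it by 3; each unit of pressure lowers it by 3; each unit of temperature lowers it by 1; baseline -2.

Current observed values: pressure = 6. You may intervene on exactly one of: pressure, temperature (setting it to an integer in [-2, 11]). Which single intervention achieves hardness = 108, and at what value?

Intervening on pressure: with other inputs at their observed values, hardness = 11*pressure - 2. Solving for 108 gives pressure = 10, within [-2, 11].
Intervening on temperature: hardness = -7*temperature - 41. Reaching 108 requires temperature = -149/7, not an integer.

set pressure = 10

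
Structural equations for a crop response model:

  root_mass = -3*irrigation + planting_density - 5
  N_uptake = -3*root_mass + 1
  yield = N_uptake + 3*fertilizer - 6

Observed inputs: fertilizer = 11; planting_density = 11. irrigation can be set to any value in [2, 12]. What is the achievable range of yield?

Substituting into the root_mass equation gives root_mass = -3*irrigation + 6.
Substituting into the N_uptake equation gives N_uptake = 9*irrigation - 17.
Substituting into the yield equation gives yield = 9*irrigation + 10.
Linear in irrigation, so extremes are at the endpoints: irrigation = 2 gives yield = 28; irrigation = 12 gives yield = 118.

28 to 118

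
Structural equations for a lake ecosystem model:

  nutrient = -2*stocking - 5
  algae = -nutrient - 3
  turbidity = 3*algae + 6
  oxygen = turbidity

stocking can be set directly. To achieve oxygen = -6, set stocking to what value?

stocking = -3

Substituting into the algae equation gives algae = 2*stocking + 2.
turbidity becomes 6*stocking + 12.
Substituting into the oxygen equation gives oxygen = 6*stocking + 12.
Solve 6*stocking + 12 = -6: stocking = (-6 - 12) / 6 = -3.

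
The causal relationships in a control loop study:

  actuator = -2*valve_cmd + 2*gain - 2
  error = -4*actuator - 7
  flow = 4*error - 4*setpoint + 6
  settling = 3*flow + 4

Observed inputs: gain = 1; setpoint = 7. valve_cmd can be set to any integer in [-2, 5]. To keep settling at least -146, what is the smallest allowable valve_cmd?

valve_cmd = 0

Substituting into the actuator equation gives actuator = -2*valve_cmd.
So error = 8*valve_cmd - 7.
Substituting into the flow equation gives flow = 32*valve_cmd - 50.
This gives settling = 96*valve_cmd - 146.
Require 96*valve_cmd - 146 ≥ -146, so valve_cmd ≥ 0.
The smallest integer in [-2, 5] satisfying this is 0.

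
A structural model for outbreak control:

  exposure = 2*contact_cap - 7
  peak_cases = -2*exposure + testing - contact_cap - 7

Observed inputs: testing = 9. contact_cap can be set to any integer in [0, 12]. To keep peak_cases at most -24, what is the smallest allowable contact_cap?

contact_cap = 8

Substituting into the peak_cases equation gives peak_cases = -5*contact_cap + 16.
Require -5*contact_cap + 16 ≤ -24, so contact_cap ≥ 8.
The smallest integer in [0, 12] satisfying this is 8.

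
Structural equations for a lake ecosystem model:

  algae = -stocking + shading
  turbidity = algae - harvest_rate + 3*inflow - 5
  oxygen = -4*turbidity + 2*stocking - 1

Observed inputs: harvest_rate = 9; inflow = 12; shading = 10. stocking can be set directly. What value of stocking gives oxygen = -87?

stocking = 7

Substituting into the algae equation gives algae = -stocking + 10.
Substituting into the turbidity equation gives turbidity = -stocking + 32.
So oxygen = 6*stocking - 129.
Solve 6*stocking - 129 = -87: stocking = (-87 + 129) / 6 = 7.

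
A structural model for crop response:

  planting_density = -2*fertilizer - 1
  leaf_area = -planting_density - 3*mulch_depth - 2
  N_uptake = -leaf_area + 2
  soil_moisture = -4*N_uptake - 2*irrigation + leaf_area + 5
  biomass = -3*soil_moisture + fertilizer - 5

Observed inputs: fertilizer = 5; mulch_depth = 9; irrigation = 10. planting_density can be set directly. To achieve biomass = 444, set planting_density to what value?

Intervening on planting_density fixes its value directly, overriding its dependence on fertilizer.
Substituting into the leaf_area equation gives leaf_area = -planting_density - 29.
Substituting into the N_uptake equation gives N_uptake = planting_density + 31.
So soil_moisture = -5*planting_density - 168.
Substituting into the biomass equation gives biomass = 15*planting_density + 504.
Solve 15*planting_density + 504 = 444: planting_density = (444 - 504) / 15 = -4.

planting_density = -4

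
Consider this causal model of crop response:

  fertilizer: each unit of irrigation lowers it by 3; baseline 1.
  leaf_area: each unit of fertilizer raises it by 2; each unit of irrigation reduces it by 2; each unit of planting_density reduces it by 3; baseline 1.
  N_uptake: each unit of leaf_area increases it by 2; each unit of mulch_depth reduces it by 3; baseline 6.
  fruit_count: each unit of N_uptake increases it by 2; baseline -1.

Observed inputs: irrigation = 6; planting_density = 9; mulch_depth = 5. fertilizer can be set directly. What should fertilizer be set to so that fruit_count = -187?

fertilizer = -2

Intervening on fertilizer fixes its value directly, overriding its dependence on irrigation.
Substituting into the leaf_area equation gives leaf_area = 2*fertilizer - 38.
Substituting into the N_uptake equation gives N_uptake = 4*fertilizer - 85.
Substituting into the fruit_count equation gives fruit_count = 8*fertilizer - 171.
Solve 8*fertilizer - 171 = -187: fertilizer = (-187 + 171) / 8 = -2.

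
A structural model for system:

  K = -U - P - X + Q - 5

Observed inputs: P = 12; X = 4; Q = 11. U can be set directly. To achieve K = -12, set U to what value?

Substituting into the K equation gives K = -U - 10.
Solve -U - 10 = -12: U = (-12 + 10) / -1 = 2.

U = 2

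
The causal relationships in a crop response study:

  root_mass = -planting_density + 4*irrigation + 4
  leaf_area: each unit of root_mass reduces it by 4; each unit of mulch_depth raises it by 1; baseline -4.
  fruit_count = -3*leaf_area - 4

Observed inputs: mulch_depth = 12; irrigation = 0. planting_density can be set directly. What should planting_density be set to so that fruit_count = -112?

Substituting into the root_mass equation gives root_mass = -planting_density + 4.
Substituting into the leaf_area equation gives leaf_area = 4*planting_density - 8.
Substituting into the fruit_count equation gives fruit_count = -12*planting_density + 20.
Solve -12*planting_density + 20 = -112: planting_density = (-112 - 20) / -12 = 11.

planting_density = 11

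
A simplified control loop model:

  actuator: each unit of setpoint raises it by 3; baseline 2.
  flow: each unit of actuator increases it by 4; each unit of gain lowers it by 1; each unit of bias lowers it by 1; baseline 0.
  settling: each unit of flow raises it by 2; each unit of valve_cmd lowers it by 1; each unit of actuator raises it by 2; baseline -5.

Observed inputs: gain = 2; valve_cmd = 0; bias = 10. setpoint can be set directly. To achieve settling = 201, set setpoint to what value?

setpoint = 7

Substituting into the flow equation gives flow = 12*setpoint - 4.
This gives settling = 30*setpoint - 9.
Solve 30*setpoint - 9 = 201: setpoint = (201 + 9) / 30 = 7.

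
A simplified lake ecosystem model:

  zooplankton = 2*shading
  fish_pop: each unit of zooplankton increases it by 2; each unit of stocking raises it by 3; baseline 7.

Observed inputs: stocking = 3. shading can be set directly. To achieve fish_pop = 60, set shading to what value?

shading = 11

Substituting into the fish_pop equation gives fish_pop = 4*shading + 16.
Solve 4*shading + 16 = 60: shading = (60 - 16) / 4 = 11.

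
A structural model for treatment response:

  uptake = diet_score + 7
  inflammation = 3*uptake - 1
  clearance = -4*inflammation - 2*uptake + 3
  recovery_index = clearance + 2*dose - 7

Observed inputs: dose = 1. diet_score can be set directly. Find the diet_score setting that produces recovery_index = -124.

diet_score = 2

Substituting into the inflammation equation gives inflammation = 3*diet_score + 20.
Substituting into the clearance equation gives clearance = -14*diet_score - 91.
This gives recovery_index = -14*diet_score - 96.
Solve -14*diet_score - 96 = -124: diet_score = (-124 + 96) / -14 = 2.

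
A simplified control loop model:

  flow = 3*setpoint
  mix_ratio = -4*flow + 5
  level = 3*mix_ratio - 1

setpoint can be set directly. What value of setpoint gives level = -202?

Substituting into the mix_ratio equation gives mix_ratio = -12*setpoint + 5.
So level = -36*setpoint + 14.
Solve -36*setpoint + 14 = -202: setpoint = (-202 - 14) / -36 = 6.

setpoint = 6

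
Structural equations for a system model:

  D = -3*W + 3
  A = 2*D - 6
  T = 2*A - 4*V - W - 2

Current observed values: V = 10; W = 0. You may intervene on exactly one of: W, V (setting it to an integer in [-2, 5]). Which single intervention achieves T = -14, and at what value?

Intervening on W: T = -13*W - 42. Reaching -14 requires W = -28/13, not an integer.
Intervening on V: with other inputs at their observed values, T = -4*V - 2. Solving for -14 gives V = 3, within [-2, 5].

set V = 3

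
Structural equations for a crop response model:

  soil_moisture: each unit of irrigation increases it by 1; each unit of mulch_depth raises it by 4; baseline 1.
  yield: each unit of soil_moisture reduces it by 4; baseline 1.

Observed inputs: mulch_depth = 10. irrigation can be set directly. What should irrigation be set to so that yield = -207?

irrigation = 11

Substituting into the soil_moisture equation gives soil_moisture = irrigation + 41.
yield becomes -4*irrigation - 163.
Solve -4*irrigation - 163 = -207: irrigation = (-207 + 163) / -4 = 11.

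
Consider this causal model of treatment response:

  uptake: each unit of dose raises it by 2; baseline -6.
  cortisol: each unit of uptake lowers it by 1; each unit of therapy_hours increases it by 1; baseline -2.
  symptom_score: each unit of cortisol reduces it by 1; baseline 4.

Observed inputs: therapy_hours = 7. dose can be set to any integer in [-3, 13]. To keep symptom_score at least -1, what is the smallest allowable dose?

Substituting into the cortisol equation gives cortisol = -2*dose + 11.
Substituting into the symptom_score equation gives symptom_score = 2*dose - 7.
Require 2*dose - 7 ≥ -1, so dose ≥ 3.
The smallest integer in [-3, 13] satisfying this is 3.

dose = 3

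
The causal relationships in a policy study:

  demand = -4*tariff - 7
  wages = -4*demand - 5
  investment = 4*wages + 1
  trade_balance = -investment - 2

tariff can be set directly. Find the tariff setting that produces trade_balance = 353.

Substituting into the wages equation gives wages = 16*tariff + 23.
So investment = 64*tariff + 93.
Substituting into the trade_balance equation gives trade_balance = -64*tariff - 95.
Solve -64*tariff - 95 = 353: tariff = (353 + 95) / -64 = -7.

tariff = -7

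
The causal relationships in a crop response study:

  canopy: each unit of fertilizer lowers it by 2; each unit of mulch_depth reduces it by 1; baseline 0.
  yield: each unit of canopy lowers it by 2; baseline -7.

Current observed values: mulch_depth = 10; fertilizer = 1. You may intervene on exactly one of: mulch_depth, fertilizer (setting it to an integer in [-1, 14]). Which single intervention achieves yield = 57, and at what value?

Intervening on mulch_depth: yield = 2*mulch_depth - 3. Reaching 57 requires mulch_depth = 30, outside [-1, 14].
Intervening on fertilizer: with other inputs at their observed values, yield = 4*fertilizer + 13. Solving for 57 gives fertilizer = 11, within [-1, 14].

set fertilizer = 11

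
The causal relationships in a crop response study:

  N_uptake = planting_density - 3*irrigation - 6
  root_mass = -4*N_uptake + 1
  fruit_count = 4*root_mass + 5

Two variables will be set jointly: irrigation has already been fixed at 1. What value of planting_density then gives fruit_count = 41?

planting_density = 7

With irrigation held at 1:
Substituting into the N_uptake equation gives N_uptake = planting_density - 9.
So root_mass = -4*planting_density + 37.
Substituting into the fruit_count equation gives fruit_count = -16*planting_density + 153.
Solve -16*planting_density + 153 = 41: planting_density = (41 - 153) / -16 = 7.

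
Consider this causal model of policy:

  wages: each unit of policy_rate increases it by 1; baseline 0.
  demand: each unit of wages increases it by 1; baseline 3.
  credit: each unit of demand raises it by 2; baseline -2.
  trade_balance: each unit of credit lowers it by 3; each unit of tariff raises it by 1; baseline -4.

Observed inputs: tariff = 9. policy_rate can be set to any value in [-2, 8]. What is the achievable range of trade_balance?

Substituting into the demand equation gives demand = policy_rate + 3.
Substituting into the credit equation gives credit = 2*policy_rate + 4.
This gives trade_balance = -6*policy_rate - 7.
Linear in policy_rate, so extremes are at the endpoints: policy_rate = -2 gives trade_balance = 5; policy_rate = 8 gives trade_balance = -55.

-55 to 5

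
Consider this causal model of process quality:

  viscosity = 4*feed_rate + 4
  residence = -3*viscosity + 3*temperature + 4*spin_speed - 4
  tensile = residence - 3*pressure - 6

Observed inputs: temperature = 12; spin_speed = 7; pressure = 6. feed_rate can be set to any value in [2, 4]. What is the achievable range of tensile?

-24 to 0

Substituting into the residence equation gives residence = -12*feed_rate + 48.
tensile becomes -12*feed_rate + 24.
Linear in feed_rate, so extremes are at the endpoints: feed_rate = 2 gives tensile = 0; feed_rate = 4 gives tensile = -24.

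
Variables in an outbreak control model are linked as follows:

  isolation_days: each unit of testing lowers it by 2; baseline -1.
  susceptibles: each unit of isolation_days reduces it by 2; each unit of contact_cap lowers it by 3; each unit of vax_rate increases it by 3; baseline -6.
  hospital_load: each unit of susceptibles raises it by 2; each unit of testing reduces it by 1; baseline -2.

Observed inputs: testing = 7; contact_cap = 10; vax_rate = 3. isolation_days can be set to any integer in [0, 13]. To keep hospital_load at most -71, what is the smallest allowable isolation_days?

Intervening on isolation_days fixes its value directly, overriding its dependence on testing.
Substituting into the susceptibles equation gives susceptibles = -2*isolation_days - 27.
This gives hospital_load = -4*isolation_days - 63.
Require -4*isolation_days - 63 ≤ -71, so isolation_days ≥ 2.
The smallest integer in [0, 13] satisfying this is 2.

isolation_days = 2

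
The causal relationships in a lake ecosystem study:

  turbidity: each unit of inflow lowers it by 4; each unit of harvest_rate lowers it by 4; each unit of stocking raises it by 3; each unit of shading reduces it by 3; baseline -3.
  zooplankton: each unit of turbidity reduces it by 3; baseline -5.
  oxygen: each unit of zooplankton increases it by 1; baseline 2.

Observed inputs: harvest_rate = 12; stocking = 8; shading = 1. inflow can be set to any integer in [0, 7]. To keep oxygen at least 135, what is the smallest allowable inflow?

inflow = 4

Substituting into the turbidity equation gives turbidity = -4*inflow - 30.
zooplankton becomes 12*inflow + 85.
Substituting into the oxygen equation gives oxygen = 12*inflow + 87.
Require 12*inflow + 87 ≥ 135, so inflow ≥ 4.
The smallest integer in [0, 7] satisfying this is 4.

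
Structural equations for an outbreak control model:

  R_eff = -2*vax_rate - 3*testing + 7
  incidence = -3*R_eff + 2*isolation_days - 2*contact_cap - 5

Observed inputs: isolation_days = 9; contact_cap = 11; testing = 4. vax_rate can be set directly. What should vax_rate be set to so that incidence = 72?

Substituting into the R_eff equation gives R_eff = -2*vax_rate - 5.
incidence becomes 6*vax_rate + 6.
Solve 6*vax_rate + 6 = 72: vax_rate = (72 - 6) / 6 = 11.

vax_rate = 11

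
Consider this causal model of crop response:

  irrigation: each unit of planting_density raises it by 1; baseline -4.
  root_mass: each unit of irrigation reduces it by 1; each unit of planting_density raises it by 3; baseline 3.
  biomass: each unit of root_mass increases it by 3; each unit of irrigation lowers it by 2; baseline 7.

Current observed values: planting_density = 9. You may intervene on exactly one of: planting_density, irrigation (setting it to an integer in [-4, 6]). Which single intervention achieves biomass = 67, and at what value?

set irrigation = 6

Intervening on planting_density: biomass = 4*planting_density + 36. Reaching 67 requires planting_density = 31/4, not an integer.
Intervening on irrigation: with other inputs at their observed values, biomass = -5*irrigation + 97. Solving for 67 gives irrigation = 6, within [-4, 6].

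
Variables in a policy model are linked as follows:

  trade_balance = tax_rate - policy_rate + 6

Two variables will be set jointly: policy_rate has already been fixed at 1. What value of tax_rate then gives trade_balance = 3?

With policy_rate held at 1:
Substituting into the trade_balance equation gives trade_balance = tax_rate + 5.
Solve tax_rate + 5 = 3: tax_rate = (3 - 5) / 1 = -2.

tax_rate = -2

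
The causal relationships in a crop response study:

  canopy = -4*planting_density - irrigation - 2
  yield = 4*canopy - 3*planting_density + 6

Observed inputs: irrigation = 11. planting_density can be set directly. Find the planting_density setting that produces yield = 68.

Substituting into the canopy equation gives canopy = -4*planting_density - 13.
Substituting into the yield equation gives yield = -19*planting_density - 46.
Solve -19*planting_density - 46 = 68: planting_density = (68 + 46) / -19 = -6.

planting_density = -6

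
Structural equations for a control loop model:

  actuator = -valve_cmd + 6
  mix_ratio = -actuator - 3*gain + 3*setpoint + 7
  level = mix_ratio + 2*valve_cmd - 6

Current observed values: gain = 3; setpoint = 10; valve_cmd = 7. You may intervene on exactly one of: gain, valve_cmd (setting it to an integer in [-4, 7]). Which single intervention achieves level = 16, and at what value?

Intervening on gain: level = -3*gain + 46. Reaching 16 requires gain = 10, outside [-4, 7].
Intervening on valve_cmd: with other inputs at their observed values, level = 3*valve_cmd + 16. Solving for 16 gives valve_cmd = 0, within [-4, 7].

set valve_cmd = 0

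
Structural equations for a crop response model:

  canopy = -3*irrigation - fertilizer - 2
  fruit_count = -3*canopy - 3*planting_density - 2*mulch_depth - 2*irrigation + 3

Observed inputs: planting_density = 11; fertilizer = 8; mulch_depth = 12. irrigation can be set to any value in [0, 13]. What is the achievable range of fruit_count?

-24 to 67

Substituting into the canopy equation gives canopy = -3*irrigation - 10.
So fruit_count = 7*irrigation - 24.
Linear in irrigation, so extremes are at the endpoints: irrigation = 0 gives fruit_count = -24; irrigation = 13 gives fruit_count = 67.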